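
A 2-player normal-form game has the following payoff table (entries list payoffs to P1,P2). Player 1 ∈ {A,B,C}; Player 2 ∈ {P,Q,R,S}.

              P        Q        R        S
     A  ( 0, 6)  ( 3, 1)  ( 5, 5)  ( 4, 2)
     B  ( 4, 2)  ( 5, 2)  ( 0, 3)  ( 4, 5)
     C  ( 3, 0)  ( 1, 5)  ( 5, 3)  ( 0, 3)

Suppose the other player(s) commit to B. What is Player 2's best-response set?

P2 best: {S}

u_2(P vs B) = 2
u_2(Q vs B) = 2
u_2(R vs B) = 3
u_2(S vs B) = 5
max payoff 5 at {S}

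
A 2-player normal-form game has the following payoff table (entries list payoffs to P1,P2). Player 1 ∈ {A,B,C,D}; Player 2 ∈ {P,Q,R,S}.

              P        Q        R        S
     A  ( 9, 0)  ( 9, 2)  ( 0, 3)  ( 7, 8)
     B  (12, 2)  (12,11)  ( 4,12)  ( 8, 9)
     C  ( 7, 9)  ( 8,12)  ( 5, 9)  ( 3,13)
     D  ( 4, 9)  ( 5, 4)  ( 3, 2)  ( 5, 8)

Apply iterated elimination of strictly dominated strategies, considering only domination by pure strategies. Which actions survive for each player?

IESDS → P1:{B,C} P2:{Q,R,S}

P1 drop A (B beats it: P:12>9 Q:12>9 R:4>0 S:8>7)
P1 drop D (B beats it: P:12>4 Q:12>5 R:4>3 S:8>5)
P2 drop P (Q beats it: B:11>2 C:12>9)
P1→{B,C} P2→{Q,R,S}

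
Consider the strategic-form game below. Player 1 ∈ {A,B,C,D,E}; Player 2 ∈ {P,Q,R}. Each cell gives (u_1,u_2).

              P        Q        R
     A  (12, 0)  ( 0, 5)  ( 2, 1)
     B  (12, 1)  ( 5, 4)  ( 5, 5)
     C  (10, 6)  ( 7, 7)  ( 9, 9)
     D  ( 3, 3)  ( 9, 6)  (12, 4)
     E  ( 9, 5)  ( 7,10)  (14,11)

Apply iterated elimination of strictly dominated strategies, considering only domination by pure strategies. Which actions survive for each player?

Survivors P1:{D,E} P2:{Q,R}

P2 drop P (Q beats it: A:5>0 B:4>1 C:7>6 D:6>3 E:10>5)
P1 drop A (B beats it: Q:5>0 R:5>2)
P1 drop B (C beats it: Q:7>5 R:9>5)
P1 drop C (D beats it: Q:9>7 R:12>9)
P1→{D,E} P2→{Q,R}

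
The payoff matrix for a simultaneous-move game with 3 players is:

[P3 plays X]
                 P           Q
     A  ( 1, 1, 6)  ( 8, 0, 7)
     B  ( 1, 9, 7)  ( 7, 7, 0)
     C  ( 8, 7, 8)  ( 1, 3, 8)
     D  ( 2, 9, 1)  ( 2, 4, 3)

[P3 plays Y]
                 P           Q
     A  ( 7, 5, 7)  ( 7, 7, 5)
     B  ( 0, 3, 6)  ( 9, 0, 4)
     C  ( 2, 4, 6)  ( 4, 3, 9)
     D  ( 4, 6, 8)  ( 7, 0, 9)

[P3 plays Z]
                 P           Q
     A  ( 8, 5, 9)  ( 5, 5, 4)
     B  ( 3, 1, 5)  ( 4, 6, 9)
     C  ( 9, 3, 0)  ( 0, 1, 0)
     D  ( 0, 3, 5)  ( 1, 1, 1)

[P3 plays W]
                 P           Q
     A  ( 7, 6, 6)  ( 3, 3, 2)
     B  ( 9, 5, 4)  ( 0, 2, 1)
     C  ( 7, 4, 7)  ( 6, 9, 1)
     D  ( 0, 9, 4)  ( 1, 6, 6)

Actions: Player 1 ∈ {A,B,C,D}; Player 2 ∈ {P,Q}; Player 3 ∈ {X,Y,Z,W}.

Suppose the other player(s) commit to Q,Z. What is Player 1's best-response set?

P1 best: {A}

u_1(A vs Q,Z) = 5
u_1(B vs Q,Z) = 4
u_1(C vs Q,Z) = 0
u_1(D vs Q,Z) = 1
max payoff 5 at {A}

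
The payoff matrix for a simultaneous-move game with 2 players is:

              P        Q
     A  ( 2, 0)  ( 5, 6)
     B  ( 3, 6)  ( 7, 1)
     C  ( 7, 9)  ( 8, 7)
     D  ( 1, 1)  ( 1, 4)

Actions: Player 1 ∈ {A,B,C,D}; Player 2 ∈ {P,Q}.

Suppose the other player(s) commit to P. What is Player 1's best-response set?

argmax u_1 = {C}

u_1(A vs P) = 2
u_1(B vs P) = 3
u_1(C vs P) = 7
u_1(D vs P) = 1
max payoff 7 at {C}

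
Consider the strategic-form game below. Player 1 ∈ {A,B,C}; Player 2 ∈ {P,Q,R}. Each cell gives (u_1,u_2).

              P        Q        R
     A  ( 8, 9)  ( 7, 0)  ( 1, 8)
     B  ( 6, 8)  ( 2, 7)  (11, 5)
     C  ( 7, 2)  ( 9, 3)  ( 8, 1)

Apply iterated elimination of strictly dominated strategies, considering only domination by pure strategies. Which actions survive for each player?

P2 drop R (P beats it: A:9>8 B:8>5 C:2>1)
P1 drop B (A beats it: P:8>6 Q:7>2)
P1→{A,C} P2→{P,Q}

IESDS → P1:{A,C} P2:{P,Q}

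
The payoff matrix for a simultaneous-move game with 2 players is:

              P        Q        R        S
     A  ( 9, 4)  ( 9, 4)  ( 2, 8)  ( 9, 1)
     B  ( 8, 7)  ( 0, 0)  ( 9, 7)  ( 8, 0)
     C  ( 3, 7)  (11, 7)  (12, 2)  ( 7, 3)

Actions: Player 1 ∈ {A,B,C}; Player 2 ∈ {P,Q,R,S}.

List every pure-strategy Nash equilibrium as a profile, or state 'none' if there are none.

(A,P): not NE [P2→R gives 8>4]
(A,Q): not NE [P1→C gives 11>9; P2→R gives 8>4]
(A,R): not NE [P1→C gives 12>2]
(A,S): not NE [P2→R gives 8>1]
(B,P): not NE [P1→A gives 9>8]
(B,Q): not NE [P1→C gives 11>0; P2→R gives 7>0]
(B,R): not NE [P1→C gives 12>9]
(B,S): not NE [P1→A gives 9>8; P2→R gives 7>0]
(C,P): not NE [P1→A gives 9>3]
(C,Q): NE
(C,R): not NE [P2→Q gives 7>2]
(C,S): not NE [P1→A gives 9>7; P2→Q gives 7>3]

PSNE = {(C,Q)}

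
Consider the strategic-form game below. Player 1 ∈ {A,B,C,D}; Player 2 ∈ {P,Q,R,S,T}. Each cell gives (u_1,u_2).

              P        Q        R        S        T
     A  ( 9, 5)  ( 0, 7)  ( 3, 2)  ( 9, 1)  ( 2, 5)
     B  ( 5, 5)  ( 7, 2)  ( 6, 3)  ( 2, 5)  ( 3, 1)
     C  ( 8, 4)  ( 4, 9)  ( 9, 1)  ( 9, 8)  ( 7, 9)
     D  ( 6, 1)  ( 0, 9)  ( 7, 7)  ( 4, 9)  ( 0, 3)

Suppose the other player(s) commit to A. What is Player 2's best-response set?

u_2(P vs A) = 5
u_2(Q vs A) = 7
u_2(R vs A) = 2
u_2(S vs A) = 1
u_2(T vs A) = 5
max payoff 7 at {Q}

BR_2 = {Q}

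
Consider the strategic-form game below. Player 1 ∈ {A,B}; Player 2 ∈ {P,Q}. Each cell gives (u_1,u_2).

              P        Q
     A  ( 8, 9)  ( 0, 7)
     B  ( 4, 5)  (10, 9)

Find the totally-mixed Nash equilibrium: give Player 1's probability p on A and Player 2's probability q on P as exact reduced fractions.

P1 indiff ⇒ q·8+(1-q)·0 = q·4+(1-q)·10 ⇒ q(4) = (1-q)(10) ⇒ q = 5/7
P2 indiff ⇒ p·9+(1-p)·5 = p·7+(1-p)·9 ⇒ p(2) = (1-p)(4) ⇒ p = 2/3

P1 mixes 2/3 on A; P2 mixes 5/7 on P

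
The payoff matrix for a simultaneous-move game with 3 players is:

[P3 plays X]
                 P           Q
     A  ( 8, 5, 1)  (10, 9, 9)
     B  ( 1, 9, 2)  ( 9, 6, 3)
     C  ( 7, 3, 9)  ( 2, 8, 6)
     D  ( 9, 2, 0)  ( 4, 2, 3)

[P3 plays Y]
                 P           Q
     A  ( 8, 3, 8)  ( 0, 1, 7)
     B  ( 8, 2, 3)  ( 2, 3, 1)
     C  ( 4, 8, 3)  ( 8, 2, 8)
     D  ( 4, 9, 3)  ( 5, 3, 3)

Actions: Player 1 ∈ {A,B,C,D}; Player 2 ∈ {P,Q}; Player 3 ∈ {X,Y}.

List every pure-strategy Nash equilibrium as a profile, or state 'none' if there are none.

Nash profiles: (A,P,Y), (A,Q,X)

(A,P,X): not NE [P1→D gives 9>8; P2→Q gives 9>5; P3→Y gives 8>1]
(A,P,Y): NE
(A,Q,X): NE
(A,Q,Y): not NE [P1→C gives 8>0; P2→P gives 3>1; P3→X gives 9>7]
(B,P,X): not NE [P1→D gives 9>1; P3→Y gives 3>2]
(B,P,Y): not NE [P2→Q gives 3>2]
(B,Q,X): not NE [P1→A gives 10>9; P2→P gives 9>6]
(B,Q,Y): not NE [P1→C gives 8>2; P3→X gives 3>1]
(C,P,X): not NE [P1→D gives 9>7; P2→Q gives 8>3]
(C,P,Y): not NE [P1→B gives 8>4; P3→X gives 9>3]
(C,Q,X): not NE [P1→A gives 10>2; P3→Y gives 8>6]
(C,Q,Y): not NE [P2→P gives 8>2]
(D,P,X): not NE [P3→Y gives 3>0]
(D,P,Y): not NE [P1→B gives 8>4]
(D,Q,X): not NE [P1→A gives 10>4]
(D,Q,Y): not NE [P1→C gives 8>5; P2→P gives 9>3]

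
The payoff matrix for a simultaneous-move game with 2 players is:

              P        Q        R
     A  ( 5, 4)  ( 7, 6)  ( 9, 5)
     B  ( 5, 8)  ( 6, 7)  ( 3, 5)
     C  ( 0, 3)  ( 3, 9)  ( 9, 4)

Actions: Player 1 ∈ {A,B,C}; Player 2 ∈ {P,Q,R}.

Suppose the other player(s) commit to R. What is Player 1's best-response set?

argmax u_1 = {A,C}

u_1(A vs R) = 9
u_1(B vs R) = 3
u_1(C vs R) = 9
max payoff 9 at {A,C}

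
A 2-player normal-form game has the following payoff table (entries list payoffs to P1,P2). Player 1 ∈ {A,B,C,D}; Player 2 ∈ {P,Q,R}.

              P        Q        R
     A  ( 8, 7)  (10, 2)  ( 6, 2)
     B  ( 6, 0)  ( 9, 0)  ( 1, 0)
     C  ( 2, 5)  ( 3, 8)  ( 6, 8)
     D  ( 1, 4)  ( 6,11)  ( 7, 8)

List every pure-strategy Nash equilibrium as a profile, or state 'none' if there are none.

(A,P): NE
(A,Q): not NE [P2→P gives 7>2]
(A,R): not NE [P1→D gives 7>6; P2→P gives 7>2]
(B,P): not NE [P1→A gives 8>6]
(B,Q): not NE [P1→A gives 10>9]
(B,R): not NE [P1→D gives 7>1]
(C,P): not NE [P1→A gives 8>2; P2→R gives 8>5]
(C,Q): not NE [P1→A gives 10>3]
(C,R): not NE [P1→D gives 7>6]
(D,P): not NE [P1→A gives 8>1; P2→Q gives 11>4]
(D,Q): not NE [P1→A gives 10>6]
(D,R): not NE [P2→Q gives 11>8]

Nash profiles: (A,P)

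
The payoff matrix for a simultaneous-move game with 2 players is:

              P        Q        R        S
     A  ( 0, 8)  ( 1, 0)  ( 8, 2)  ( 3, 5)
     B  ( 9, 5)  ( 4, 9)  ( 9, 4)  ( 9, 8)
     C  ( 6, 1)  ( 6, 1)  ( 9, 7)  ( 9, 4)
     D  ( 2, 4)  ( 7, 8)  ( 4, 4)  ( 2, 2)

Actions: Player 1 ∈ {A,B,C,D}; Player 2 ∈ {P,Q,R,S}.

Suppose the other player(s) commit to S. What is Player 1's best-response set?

P1 best: {B,C}

u_1(A vs S) = 3
u_1(B vs S) = 9
u_1(C vs S) = 9
u_1(D vs S) = 2
max payoff 9 at {B,C}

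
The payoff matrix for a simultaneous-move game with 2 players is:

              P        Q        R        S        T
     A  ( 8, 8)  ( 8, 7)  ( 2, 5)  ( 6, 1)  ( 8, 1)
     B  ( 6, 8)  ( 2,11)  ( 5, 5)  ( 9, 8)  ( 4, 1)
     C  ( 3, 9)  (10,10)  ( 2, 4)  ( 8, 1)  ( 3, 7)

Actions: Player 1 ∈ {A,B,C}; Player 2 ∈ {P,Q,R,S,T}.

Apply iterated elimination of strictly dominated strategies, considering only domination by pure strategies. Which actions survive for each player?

P2 drop R (P beats it: A:8>5 B:8>5 C:9>4)
P2 drop S (Q beats it: A:7>1 B:11>8 C:10>1)
P1 drop B (A beats it: P:8>6 Q:8>2 T:8>4)
P2 drop T (P beats it: A:8>1 C:9>7)
P1→{A,C} P2→{P,Q}

Survivors P1:{A,C} P2:{P,Q}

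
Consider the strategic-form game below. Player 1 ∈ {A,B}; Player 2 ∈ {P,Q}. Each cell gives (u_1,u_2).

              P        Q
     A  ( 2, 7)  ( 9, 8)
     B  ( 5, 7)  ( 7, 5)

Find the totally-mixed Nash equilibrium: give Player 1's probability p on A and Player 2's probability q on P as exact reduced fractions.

p=2/3, q=2/5

P1 indiff ⇒ q·2+(1-q)·9 = q·5+(1-q)·7 ⇒ q(-3) = (1-q)(-2) ⇒ q = 2/5
P2 indiff ⇒ p·7+(1-p)·7 = p·8+(1-p)·5 ⇒ p(-1) = (1-p)(-2) ⇒ p = 2/3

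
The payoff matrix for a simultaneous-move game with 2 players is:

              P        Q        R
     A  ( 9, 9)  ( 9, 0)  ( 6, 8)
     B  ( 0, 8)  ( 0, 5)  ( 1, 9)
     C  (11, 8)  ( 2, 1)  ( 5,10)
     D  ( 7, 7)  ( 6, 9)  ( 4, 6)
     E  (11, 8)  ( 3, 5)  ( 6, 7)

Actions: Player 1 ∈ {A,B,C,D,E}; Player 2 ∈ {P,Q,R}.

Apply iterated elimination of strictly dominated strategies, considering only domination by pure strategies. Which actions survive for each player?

P1 drop B (A beats it: P:9>0 Q:9>0 R:6>1)
P1 drop D (A beats it: P:9>7 Q:9>6 R:6>4)
P2 drop Q (P beats it: A:9>0 C:8>1 E:8>5)
P1→{A,C,E} P2→{P,R}

IESDS → P1:{A,C,E} P2:{P,R}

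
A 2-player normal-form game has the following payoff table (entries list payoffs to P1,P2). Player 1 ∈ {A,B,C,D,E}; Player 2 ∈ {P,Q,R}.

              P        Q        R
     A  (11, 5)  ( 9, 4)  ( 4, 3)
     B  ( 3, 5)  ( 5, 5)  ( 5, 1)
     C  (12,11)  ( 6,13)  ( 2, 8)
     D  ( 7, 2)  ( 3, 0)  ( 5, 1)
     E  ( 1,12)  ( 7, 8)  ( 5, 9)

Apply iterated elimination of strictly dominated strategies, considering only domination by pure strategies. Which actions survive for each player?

P2 drop R (P beats it: A:5>3 B:5>1 C:11>8 D:2>1 E:12>9)
P1 drop B (A beats it: P:11>3 Q:9>5)
P1 drop D (A beats it: P:11>7 Q:9>3)
P1 drop E (A beats it: P:11>1 Q:9>7)
P1→{A,C} P2→{P,Q}

Survivors P1:{A,C} P2:{P,Q}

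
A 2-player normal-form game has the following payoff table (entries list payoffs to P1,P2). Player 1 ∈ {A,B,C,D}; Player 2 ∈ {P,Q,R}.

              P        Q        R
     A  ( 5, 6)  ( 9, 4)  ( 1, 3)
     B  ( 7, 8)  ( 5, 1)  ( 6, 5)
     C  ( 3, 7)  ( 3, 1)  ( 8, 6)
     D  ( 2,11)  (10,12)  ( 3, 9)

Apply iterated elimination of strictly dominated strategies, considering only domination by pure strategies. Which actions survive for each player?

Remaining: P1:{A,B,D} P2:{P,Q}

P2 drop R (P beats it: A:6>3 B:8>5 C:7>6 D:11>9)
P1 drop C (A beats it: P:5>3 Q:9>3)
P1→{A,B,D} P2→{P,Q}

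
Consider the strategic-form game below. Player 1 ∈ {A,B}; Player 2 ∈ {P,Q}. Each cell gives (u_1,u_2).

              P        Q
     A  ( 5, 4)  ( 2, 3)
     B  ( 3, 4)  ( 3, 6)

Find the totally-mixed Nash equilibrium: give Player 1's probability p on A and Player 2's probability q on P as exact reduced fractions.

(p,q) = (2/3, 1/3)

P1 indiff ⇒ q·5+(1-q)·2 = q·3+(1-q)·3 ⇒ q(2) = (1-q)(1) ⇒ q = 1/3
P2 indiff ⇒ p·4+(1-p)·4 = p·3+(1-p)·6 ⇒ p(1) = (1-p)(2) ⇒ p = 2/3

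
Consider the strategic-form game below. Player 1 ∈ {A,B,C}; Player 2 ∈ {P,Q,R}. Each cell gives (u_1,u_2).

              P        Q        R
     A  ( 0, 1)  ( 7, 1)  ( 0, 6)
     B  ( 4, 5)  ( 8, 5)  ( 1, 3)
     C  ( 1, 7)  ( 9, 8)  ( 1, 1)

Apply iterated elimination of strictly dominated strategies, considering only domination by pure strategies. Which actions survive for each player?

Remaining: P1:{B,C} P2:{P,Q}

P1 drop A (B beats it: P:4>0 Q:8>7 R:1>0)
P2 drop R (P beats it: B:5>3 C:7>1)
P1→{B,C} P2→{P,Q}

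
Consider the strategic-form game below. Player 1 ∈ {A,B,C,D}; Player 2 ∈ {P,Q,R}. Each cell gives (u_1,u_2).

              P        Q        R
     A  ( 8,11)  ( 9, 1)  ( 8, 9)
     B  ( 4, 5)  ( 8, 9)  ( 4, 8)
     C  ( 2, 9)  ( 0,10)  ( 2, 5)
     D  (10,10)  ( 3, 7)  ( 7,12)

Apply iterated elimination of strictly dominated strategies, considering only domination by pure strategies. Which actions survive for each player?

P1 drop B (A beats it: P:8>4 Q:9>8 R:8>4)
P1 drop C (A beats it: P:8>2 Q:9>0 R:8>2)
P2 drop Q (P beats it: A:11>1 D:10>7)
P1→{A,D} P2→{P,R}

IESDS → P1:{A,D} P2:{P,R}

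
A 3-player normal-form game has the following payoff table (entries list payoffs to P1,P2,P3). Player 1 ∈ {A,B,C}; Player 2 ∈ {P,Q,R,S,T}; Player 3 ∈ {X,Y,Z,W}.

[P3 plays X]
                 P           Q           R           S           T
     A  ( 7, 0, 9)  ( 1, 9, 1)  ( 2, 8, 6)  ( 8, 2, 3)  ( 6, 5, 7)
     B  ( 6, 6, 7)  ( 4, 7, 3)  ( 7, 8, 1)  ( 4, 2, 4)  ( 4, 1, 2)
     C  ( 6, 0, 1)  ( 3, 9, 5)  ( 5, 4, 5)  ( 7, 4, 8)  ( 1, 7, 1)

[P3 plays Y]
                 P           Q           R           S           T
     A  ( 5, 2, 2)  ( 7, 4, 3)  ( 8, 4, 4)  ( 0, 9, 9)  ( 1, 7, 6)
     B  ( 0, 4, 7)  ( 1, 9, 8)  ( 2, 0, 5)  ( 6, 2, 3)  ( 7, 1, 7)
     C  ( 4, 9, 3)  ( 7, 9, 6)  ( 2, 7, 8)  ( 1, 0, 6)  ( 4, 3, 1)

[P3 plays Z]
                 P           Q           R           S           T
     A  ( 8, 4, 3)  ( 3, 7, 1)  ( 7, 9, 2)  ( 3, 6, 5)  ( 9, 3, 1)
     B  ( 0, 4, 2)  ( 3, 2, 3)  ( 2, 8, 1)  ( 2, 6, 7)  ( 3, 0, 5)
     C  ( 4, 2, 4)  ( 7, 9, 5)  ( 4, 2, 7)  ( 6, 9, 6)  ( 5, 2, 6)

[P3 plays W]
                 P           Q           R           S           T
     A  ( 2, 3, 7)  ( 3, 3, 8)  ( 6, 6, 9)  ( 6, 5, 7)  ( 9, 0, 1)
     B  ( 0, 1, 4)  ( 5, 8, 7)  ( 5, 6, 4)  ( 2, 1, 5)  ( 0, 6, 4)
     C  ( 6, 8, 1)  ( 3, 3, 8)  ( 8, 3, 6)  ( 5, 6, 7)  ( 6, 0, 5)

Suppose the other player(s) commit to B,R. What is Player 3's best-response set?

u_3(X vs B,R) = 1
u_3(Y vs B,R) = 5
u_3(Z vs B,R) = 1
u_3(W vs B,R) = 4
max payoff 5 at {Y}

P3 best: {Y}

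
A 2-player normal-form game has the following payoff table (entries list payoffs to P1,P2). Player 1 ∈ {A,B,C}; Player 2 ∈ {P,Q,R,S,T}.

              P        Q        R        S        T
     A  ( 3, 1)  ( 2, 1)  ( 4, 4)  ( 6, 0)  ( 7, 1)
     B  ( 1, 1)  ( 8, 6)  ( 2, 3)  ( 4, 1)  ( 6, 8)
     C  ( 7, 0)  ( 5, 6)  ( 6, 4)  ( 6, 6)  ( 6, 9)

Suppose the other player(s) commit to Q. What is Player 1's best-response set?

u_1(A vs Q) = 2
u_1(B vs Q) = 8
u_1(C vs Q) = 5
max payoff 8 at {B}

argmax u_1 = {B}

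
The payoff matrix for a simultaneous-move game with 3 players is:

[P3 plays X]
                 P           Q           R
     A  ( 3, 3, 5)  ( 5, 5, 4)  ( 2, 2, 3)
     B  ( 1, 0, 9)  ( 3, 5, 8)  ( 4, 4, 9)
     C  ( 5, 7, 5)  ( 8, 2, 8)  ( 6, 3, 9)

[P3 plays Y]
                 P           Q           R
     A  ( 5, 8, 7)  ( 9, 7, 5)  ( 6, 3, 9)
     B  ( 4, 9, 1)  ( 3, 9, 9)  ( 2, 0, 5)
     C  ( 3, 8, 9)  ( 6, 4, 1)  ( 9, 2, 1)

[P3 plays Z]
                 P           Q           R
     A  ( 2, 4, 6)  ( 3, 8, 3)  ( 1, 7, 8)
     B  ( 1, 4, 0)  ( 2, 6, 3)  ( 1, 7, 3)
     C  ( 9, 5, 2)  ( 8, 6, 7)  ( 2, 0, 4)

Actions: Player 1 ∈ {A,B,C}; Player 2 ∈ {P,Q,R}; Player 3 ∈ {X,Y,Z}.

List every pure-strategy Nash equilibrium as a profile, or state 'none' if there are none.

Nash profiles: (A,P,Y)

(A,P,X): not NE [P1→C gives 5>3; P2→Q gives 5>3; P3→Y gives 7>5]
(A,P,Y): NE
(A,P,Z): not NE [P1→C gives 9>2; P2→Q gives 8>4; P3→Y gives 7>6]
(A,Q,X): not NE [P1→C gives 8>5; P3→Y gives 5>4]
(A,Q,Y): not NE [P2→P gives 8>7]
(A,Q,Z): not NE [P1→C gives 8>3; P3→Y gives 5>3]
(A,R,X): not NE [P1→C gives 6>2; P2→Q gives 5>2; P3→Y gives 9>3]
(A,R,Y): not NE [P1→C gives 9>6; P2→P gives 8>3]
(A,R,Z): not NE [P1→C gives 2>1; P2→Q gives 8>7; P3→Y gives 9>8]
(B,P,X): not NE [P1→C gives 5>1; P2→Q gives 5>0]
(B,P,Y): not NE [P1→A gives 5>4; P3→X gives 9>1]
(B,P,Z): not NE [P1→C gives 9>1; P2→R gives 7>4; P3→X gives 9>0]
(B,Q,X): not NE [P1→C gives 8>3; P3→Y gives 9>8]
(B,Q,Y): not NE [P1→A gives 9>3]
(B,Q,Z): not NE [P1→C gives 8>2; P2→R gives 7>6; P3→Y gives 9>3]
(B,R,X): not NE [P1→C gives 6>4; P2→Q gives 5>4]
(B,R,Y): not NE [P1→C gives 9>2; P2→Q gives 9>0; P3→X gives 9>5]
(B,R,Z): not NE [P1→C gives 2>1; P3→X gives 9>3]
(C,P,X): not NE [P3→Y gives 9>5]
(C,P,Y): not NE [P1→A gives 5>3]
(C,P,Z): not NE [P2→Q gives 6>5; P3→Y gives 9>2]
(C,Q,X): not NE [P2→P gives 7>2]
(C,Q,Y): not NE [P1→A gives 9>6; P2→P gives 8>4; P3→X gives 8>1]
(C,Q,Z): not NE [P3→X gives 8>7]
(C,R,X): not NE [P2→P gives 7>3]
(C,R,Y): not NE [P2→P gives 8>2; P3→X gives 9>1]
(C,R,Z): not NE [P2→Q gives 6>0; P3→X gives 9>4]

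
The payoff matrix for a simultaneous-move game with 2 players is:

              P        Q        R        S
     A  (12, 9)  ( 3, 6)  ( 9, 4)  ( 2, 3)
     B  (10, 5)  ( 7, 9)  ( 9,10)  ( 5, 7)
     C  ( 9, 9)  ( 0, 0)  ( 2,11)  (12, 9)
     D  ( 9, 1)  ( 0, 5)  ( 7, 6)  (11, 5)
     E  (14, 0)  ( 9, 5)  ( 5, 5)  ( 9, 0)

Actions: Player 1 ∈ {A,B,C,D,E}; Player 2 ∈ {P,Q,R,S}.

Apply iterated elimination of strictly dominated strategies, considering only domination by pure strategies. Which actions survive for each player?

Remaining: P1:{A,B,E} P2:{P,Q,R}

P2 drop S (R beats it: A:4>3 B:10>7 C:11>9 D:6>5 E:5>0)
P1 drop C (A beats it: P:12>9 Q:3>0 R:9>2)
P1 drop D (A beats it: P:12>9 Q:3>0 R:9>7)
P1→{A,B,E} P2→{P,Q,R}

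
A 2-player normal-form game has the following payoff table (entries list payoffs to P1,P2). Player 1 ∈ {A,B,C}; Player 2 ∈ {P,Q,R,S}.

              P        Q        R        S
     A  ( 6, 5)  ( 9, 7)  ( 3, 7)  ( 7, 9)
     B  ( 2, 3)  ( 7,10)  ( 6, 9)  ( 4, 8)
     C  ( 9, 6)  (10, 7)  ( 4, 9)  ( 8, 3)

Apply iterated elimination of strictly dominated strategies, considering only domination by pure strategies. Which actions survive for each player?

P1 drop A (C beats it: P:9>6 Q:10>9 R:4>3 S:8>7)
P2 drop P (Q beats it: B:10>3 C:7>6)
P2 drop S (Q beats it: B:10>8 C:7>3)
P1→{B,C} P2→{Q,R}

Survivors P1:{B,C} P2:{Q,R}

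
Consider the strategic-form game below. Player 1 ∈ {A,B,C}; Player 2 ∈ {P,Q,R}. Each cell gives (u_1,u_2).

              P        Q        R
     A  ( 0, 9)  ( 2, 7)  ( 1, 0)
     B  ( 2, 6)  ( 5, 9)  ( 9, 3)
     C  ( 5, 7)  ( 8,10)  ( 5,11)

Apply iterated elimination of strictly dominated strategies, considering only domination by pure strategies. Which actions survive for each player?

P1 drop A (B beats it: P:2>0 Q:5>2 R:9>1)
P2 drop P (Q beats it: B:9>6 C:10>7)
P1→{B,C} P2→{Q,R}

Survivors P1:{B,C} P2:{Q,R}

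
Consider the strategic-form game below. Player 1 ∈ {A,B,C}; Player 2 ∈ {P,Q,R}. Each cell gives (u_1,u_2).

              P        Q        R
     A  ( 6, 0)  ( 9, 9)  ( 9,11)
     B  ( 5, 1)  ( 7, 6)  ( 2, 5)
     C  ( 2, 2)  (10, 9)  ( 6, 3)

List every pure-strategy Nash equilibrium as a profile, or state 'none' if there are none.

PSNE = {(A,R), (C,Q)}

(A,P): not NE [P2→R gives 11>0]
(A,Q): not NE [P1→C gives 10>9; P2→R gives 11>9]
(A,R): NE
(B,P): not NE [P1→A gives 6>5; P2→Q gives 6>1]
(B,Q): not NE [P1→C gives 10>7]
(B,R): not NE [P1→A gives 9>2; P2→Q gives 6>5]
(C,P): not NE [P1→A gives 6>2; P2→Q gives 9>2]
(C,Q): NE
(C,R): not NE [P1→A gives 9>6; P2→Q gives 9>3]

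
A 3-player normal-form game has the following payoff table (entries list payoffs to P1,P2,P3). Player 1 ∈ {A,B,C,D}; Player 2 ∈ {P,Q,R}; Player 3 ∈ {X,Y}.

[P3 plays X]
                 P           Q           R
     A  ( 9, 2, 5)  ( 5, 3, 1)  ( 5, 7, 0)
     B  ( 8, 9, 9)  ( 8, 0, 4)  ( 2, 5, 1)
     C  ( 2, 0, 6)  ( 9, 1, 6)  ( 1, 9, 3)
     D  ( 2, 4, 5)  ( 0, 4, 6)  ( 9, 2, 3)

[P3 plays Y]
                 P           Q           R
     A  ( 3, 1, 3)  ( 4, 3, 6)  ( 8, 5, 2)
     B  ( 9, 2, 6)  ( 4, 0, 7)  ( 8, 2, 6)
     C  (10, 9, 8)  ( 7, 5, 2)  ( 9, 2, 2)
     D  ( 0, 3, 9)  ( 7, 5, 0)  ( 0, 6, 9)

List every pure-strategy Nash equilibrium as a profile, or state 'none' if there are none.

(A,P,X): not NE [P2→R gives 7>2]
(A,P,Y): not NE [P1→C gives 10>3; P2→R gives 5>1; P3→X gives 5>3]
(A,Q,X): not NE [P1→C gives 9>5; P2→R gives 7>3; P3→Y gives 6>1]
(A,Q,Y): not NE [P1→D gives 7>4; P2→R gives 5>3]
(A,R,X): not NE [P1→D gives 9>5; P3→Y gives 2>0]
(A,R,Y): not NE [P1→C gives 9>8]
(B,P,X): not NE [P1→A gives 9>8]
(B,P,Y): not NE [P1→C gives 10>9; P3→X gives 9>6]
(B,Q,X): not NE [P1→C gives 9>8; P2→P gives 9>0; P3→Y gives 7>4]
(B,Q,Y): not NE [P1→D gives 7>4; P2→R gives 2>0]
(B,R,X): not NE [P1→D gives 9>2; P2→P gives 9>5; P3→Y gives 6>1]
(B,R,Y): not NE [P1→C gives 9>8]
(C,P,X): not NE [P1→A gives 9>2; P2→R gives 9>0; P3→Y gives 8>6]
(C,P,Y): NE
(C,Q,X): not NE [P2→R gives 9>1]
(C,Q,Y): not NE [P2→P gives 9>5; P3→X gives 6>2]
(C,R,X): not NE [P1→D gives 9>1]
(C,R,Y): not NE [P2→P gives 9>2; P3→X gives 3>2]
(D,P,X): not NE [P1→A gives 9>2; P3→Y gives 9>5]
(D,P,Y): not NE [P1→C gives 10>0; P2→R gives 6>3]
(D,Q,X): not NE [P1→C gives 9>0]
(D,Q,Y): not NE [P2→R gives 6>5; P3→X gives 6>0]
(D,R,X): not NE [P2→Q gives 4>2; P3→Y gives 9>3]
(D,R,Y): not NE [P1→C gives 9>0]

Nash profiles: (C,P,Y)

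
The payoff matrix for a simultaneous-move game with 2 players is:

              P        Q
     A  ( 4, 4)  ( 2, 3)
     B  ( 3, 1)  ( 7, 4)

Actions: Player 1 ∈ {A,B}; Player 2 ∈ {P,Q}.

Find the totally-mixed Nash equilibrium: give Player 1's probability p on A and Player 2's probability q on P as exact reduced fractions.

P1 mixes 3/4 on A; P2 mixes 5/6 on P

P1 indiff ⇒ q·4+(1-q)·2 = q·3+(1-q)·7 ⇒ q(1) = (1-q)(5) ⇒ q = 5/6
P2 indiff ⇒ p·4+(1-p)·1 = p·3+(1-p)·4 ⇒ p(1) = (1-p)(3) ⇒ p = 3/4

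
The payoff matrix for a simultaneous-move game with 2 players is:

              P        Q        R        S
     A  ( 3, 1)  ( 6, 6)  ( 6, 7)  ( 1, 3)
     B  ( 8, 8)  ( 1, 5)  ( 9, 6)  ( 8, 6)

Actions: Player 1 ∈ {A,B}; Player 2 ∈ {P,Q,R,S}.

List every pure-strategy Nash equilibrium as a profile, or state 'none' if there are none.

(A,P): not NE [P1→B gives 8>3; P2→R gives 7>1]
(A,Q): not NE [P2→R gives 7>6]
(A,R): not NE [P1→B gives 9>6]
(A,S): not NE [P1→B gives 8>1; P2→R gives 7>3]
(B,P): NE
(B,Q): not NE [P1→A gives 6>1; P2→P gives 8>5]
(B,R): not NE [P2→P gives 8>6]
(B,S): not NE [P2→P gives 8>6]

PSNE = {(B,P)}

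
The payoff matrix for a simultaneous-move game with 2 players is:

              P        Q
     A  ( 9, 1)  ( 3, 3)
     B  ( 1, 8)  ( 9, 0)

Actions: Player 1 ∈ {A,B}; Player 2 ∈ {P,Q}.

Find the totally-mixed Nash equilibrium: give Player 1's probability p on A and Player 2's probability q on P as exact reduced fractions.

P1 mixes 4/5 on A; P2 mixes 3/7 on P

P1 indiff ⇒ q·9+(1-q)·3 = q·1+(1-q)·9 ⇒ q(8) = (1-q)(6) ⇒ q = 3/7
P2 indiff ⇒ p·1+(1-p)·8 = p·3+(1-p)·0 ⇒ p(-2) = (1-p)(-8) ⇒ p = 4/5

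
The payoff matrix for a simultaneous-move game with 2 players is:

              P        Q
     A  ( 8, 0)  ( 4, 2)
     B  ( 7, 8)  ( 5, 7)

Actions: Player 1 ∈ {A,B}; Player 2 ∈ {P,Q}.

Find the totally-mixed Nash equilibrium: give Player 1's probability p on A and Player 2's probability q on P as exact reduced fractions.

p=1/3, q=1/2

P1 indiff ⇒ q·8+(1-q)·4 = q·7+(1-q)·5 ⇒ q(1) = (1-q)(1) ⇒ q = 1/2
P2 indiff ⇒ p·0+(1-p)·8 = p·2+(1-p)·7 ⇒ p(-2) = (1-p)(-1) ⇒ p = 1/3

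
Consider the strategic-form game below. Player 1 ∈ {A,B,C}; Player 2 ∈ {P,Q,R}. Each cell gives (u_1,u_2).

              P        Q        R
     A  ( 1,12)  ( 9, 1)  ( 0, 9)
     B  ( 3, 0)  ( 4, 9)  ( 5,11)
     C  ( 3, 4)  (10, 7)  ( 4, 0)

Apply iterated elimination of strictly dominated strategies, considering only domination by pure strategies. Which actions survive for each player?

P1 drop A (C beats it: P:3>1 Q:10>9 R:4>0)
P2 drop P (Q beats it: B:9>0 C:7>4)
P1→{B,C} P2→{Q,R}

Survivors P1:{B,C} P2:{Q,R}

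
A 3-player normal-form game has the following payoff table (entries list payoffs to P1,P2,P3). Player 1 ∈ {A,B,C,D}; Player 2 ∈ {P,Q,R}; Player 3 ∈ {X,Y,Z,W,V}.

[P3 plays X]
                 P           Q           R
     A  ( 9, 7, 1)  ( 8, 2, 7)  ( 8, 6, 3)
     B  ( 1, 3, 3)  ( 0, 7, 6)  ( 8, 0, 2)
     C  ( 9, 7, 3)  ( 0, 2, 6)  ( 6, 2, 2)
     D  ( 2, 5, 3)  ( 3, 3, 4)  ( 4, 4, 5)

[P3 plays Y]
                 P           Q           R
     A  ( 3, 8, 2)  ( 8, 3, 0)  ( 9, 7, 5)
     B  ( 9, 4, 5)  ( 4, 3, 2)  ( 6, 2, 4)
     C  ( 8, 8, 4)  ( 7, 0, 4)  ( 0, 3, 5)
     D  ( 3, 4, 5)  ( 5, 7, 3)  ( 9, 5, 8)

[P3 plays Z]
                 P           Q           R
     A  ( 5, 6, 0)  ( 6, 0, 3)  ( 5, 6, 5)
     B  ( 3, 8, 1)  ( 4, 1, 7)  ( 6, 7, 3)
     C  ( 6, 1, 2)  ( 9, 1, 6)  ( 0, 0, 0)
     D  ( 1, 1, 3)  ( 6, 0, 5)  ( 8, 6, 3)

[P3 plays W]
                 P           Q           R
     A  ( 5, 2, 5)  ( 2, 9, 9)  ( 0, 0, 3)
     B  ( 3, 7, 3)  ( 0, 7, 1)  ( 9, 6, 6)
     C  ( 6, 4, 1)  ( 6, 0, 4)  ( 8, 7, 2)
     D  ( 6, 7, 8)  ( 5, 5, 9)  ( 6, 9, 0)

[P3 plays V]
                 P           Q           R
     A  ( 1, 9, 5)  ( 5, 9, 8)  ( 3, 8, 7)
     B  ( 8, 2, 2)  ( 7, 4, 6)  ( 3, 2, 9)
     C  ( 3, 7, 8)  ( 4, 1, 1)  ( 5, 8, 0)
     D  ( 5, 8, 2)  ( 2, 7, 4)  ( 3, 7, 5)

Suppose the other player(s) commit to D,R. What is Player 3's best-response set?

u_3(X vs D,R) = 5
u_3(Y vs D,R) = 8
u_3(Z vs D,R) = 3
u_3(W vs D,R) = 0
u_3(V vs D,R) = 5
max payoff 8 at {Y}

argmax u_3 = {Y}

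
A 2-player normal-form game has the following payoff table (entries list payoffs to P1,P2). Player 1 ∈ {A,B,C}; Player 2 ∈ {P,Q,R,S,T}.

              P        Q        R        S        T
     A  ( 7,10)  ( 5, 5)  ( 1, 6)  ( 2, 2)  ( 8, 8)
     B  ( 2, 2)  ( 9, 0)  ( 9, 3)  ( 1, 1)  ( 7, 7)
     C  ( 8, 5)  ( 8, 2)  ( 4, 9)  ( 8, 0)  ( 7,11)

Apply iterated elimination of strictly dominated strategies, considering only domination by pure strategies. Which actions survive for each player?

IESDS → P1:{A,C} P2:{P,T}

P2 drop Q (P beats it: A:10>5 B:2>0 C:5>2)
P2 drop R (T beats it: A:8>6 B:7>3 C:11>9)
P1 drop B (A beats it: P:7>2 S:2>1 T:8>7)
P2 drop S (P beats it: A:10>2 C:5>0)
P1→{A,C} P2→{P,T}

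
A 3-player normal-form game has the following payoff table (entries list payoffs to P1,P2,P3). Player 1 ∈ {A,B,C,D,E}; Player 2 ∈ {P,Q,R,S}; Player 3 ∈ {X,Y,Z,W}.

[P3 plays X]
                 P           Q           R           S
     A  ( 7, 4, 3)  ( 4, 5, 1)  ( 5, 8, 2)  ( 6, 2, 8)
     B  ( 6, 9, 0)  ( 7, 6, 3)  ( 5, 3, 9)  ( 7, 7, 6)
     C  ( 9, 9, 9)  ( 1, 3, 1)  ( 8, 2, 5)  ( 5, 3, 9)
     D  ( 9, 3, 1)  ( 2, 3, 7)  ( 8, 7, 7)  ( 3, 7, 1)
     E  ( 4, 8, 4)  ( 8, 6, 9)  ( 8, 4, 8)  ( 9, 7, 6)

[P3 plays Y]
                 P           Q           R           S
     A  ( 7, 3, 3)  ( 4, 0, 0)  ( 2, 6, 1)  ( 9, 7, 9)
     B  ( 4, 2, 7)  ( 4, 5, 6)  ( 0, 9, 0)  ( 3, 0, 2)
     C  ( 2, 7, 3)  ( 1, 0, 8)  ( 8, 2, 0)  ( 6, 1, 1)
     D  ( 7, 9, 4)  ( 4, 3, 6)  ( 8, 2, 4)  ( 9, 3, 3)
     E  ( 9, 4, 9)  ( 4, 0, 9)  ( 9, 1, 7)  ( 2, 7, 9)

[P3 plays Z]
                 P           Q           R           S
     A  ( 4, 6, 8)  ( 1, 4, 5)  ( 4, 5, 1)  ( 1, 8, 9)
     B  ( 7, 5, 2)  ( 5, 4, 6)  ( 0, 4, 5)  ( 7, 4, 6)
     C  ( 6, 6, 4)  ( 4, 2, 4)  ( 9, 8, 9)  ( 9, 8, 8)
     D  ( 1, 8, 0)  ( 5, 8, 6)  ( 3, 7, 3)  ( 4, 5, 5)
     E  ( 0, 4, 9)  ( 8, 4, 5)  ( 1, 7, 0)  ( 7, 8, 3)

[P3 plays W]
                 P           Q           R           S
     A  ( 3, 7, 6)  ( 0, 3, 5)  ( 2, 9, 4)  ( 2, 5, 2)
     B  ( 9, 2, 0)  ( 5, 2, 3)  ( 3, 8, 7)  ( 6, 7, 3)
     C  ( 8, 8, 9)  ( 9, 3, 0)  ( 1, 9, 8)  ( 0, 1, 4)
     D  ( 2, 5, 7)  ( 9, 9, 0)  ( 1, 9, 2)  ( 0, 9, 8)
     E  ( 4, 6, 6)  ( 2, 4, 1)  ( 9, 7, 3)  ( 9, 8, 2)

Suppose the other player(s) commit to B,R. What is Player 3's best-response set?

u_3(X vs B,R) = 9
u_3(Y vs B,R) = 0
u_3(Z vs B,R) = 5
u_3(W vs B,R) = 7
max payoff 9 at {X}

BR_3 = {X}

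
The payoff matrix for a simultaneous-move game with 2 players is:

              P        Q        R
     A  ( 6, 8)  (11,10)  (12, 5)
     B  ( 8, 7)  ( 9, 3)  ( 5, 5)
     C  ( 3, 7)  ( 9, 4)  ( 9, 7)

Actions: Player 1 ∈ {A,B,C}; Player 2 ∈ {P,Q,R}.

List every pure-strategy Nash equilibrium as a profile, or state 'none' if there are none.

Nash profiles: (A,Q), (B,P)

(A,P): not NE [P1→B gives 8>6; P2→Q gives 10>8]
(A,Q): NE
(A,R): not NE [P2→Q gives 10>5]
(B,P): NE
(B,Q): not NE [P1→A gives 11>9; P2→P gives 7>3]
(B,R): not NE [P1→A gives 12>5; P2→P gives 7>5]
(C,P): not NE [P1→B gives 8>3]
(C,Q): not NE [P1→A gives 11>9; P2→R gives 7>4]
(C,R): not NE [P1→A gives 12>9]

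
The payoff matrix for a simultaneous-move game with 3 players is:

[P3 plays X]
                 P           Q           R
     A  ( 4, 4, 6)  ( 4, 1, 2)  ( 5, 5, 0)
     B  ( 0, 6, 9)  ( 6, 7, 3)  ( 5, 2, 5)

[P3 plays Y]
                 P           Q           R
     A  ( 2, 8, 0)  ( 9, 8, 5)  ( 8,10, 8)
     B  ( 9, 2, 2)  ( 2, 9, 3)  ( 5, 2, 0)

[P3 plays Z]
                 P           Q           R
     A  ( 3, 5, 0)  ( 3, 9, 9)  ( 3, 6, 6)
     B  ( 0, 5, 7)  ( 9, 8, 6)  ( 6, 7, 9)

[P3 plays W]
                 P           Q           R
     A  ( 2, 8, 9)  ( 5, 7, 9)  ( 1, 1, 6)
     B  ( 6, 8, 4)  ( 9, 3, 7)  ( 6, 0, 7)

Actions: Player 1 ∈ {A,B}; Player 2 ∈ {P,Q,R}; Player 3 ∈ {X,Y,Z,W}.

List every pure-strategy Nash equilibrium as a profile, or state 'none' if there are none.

(A,P,X): not NE [P2→R gives 5>4; P3→W gives 9>6]
(A,P,Y): not NE [P1→B gives 9>2; P2→R gives 10>8; P3→W gives 9>0]
(A,P,Z): not NE [P2→Q gives 9>5; P3→W gives 9>0]
(A,P,W): not NE [P1→B gives 6>2]
(A,Q,X): not NE [P1→B gives 6>4; P2→R gives 5>1; P3→W gives 9>2]
(A,Q,Y): not NE [P2→R gives 10>8; P3→W gives 9>5]
(A,Q,Z): not NE [P1→B gives 9>3]
(A,Q,W): not NE [P1→B gives 9>5; P2→P gives 8>7]
(A,R,X): not NE [P3→Y gives 8>0]
(A,R,Y): NE
(A,R,Z): not NE [P1→B gives 6>3; P2→Q gives 9>6; P3→Y gives 8>6]
(A,R,W): not NE [P1→B gives 6>1; P2→P gives 8>1; P3→Y gives 8>6]
(B,P,X): not NE [P1→A gives 4>0; P2→Q gives 7>6]
(B,P,Y): not NE [P2→Q gives 9>2; P3→X gives 9>2]
(B,P,Z): not NE [P1→A gives 3>0; P2→Q gives 8>5; P3→X gives 9>7]
(B,P,W): not NE [P3→X gives 9>4]
(B,Q,X): not NE [P3→W gives 7>3]
(B,Q,Y): not NE [P1→A gives 9>2; P3→W gives 7>3]
(B,Q,Z): not NE [P3→W gives 7>6]
(B,Q,W): not NE [P2→P gives 8>3]
(B,R,X): not NE [P2→Q gives 7>2; P3→Z gives 9>5]
(B,R,Y): not NE [P1→A gives 8>5; P2→Q gives 9>2; P3→Z gives 9>0]
(B,R,Z): not NE [P2→Q gives 8>7]
(B,R,W): not NE [P2→P gives 8>0; P3→Z gives 9>7]

PSNE = {(A,R,Y)}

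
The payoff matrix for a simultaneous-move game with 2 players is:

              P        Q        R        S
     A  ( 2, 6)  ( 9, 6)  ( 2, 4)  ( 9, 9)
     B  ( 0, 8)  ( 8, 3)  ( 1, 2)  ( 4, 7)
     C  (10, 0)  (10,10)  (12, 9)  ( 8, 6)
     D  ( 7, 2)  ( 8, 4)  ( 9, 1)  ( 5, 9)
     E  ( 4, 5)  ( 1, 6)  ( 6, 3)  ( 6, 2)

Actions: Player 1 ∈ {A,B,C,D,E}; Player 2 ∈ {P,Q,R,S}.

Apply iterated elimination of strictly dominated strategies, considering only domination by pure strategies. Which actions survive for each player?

Remaining: P1:{A,C} P2:{Q,S}

P1 drop B (A beats it: P:2>0 Q:9>8 R:2>1 S:9>4)
P1 drop D (C beats it: P:10>7 Q:10>8 R:12>9 S:8>5)
P1 drop E (C beats it: P:10>4 Q:10>1 R:12>6 S:8>6)
P2 drop P (S beats it: A:9>6 C:6>0)
P2 drop R (Q beats it: A:6>4 C:10>9)
P1→{A,C} P2→{Q,S}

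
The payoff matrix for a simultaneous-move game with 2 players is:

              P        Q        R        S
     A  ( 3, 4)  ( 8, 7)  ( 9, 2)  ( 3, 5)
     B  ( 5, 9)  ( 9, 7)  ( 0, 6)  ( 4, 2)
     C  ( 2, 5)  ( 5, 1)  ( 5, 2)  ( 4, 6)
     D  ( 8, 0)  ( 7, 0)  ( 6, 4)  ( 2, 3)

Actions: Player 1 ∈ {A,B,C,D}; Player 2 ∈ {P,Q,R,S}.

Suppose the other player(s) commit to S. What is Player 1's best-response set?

P1 best: {B,C}

u_1(A vs S) = 3
u_1(B vs S) = 4
u_1(C vs S) = 4
u_1(D vs S) = 2
max payoff 4 at {B,C}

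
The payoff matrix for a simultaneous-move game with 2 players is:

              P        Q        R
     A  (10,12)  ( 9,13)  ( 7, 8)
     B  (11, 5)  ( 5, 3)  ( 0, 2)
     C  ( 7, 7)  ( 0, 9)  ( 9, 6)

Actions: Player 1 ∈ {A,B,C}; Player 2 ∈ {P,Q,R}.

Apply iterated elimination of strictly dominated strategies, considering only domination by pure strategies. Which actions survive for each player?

Remaining: P1:{A,B} P2:{P,Q}

P2 drop R (P beats it: A:12>8 B:5>2 C:7>6)
P1 drop C (A beats it: P:10>7 Q:9>0)
P1→{A,B} P2→{P,Q}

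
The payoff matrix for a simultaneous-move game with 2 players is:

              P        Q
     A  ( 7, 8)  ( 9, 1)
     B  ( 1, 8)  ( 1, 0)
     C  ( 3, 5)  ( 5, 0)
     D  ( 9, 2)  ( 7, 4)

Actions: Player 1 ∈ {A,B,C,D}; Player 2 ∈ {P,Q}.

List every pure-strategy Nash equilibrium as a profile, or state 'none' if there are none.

(A,P): not NE [P1→D gives 9>7]
(A,Q): not NE [P2→P gives 8>1]
(B,P): not NE [P1→D gives 9>1]
(B,Q): not NE [P1→A gives 9>1; P2→P gives 8>0]
(C,P): not NE [P1→D gives 9>3]
(C,Q): not NE [P1→A gives 9>5; P2→P gives 5>0]
(D,P): not NE [P2→Q gives 4>2]
(D,Q): not NE [P1→A gives 9>7]

No pure NE.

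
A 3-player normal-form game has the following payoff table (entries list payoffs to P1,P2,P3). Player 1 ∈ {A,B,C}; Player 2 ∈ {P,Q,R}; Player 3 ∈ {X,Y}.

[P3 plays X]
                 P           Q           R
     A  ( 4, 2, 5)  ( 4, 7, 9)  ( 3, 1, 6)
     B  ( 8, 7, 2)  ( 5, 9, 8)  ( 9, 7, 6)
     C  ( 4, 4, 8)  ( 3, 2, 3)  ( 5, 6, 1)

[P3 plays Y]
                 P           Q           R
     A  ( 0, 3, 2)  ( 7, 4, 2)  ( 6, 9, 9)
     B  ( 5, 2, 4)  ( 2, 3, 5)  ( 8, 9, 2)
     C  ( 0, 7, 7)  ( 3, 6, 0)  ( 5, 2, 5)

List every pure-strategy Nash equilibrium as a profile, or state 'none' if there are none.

(A,P,X): not NE [P1→B gives 8>4; P2→Q gives 7>2]
(A,P,Y): not NE [P1→B gives 5>0; P2→R gives 9>3; P3→X gives 5>2]
(A,Q,X): not NE [P1→B gives 5>4]
(A,Q,Y): not NE [P2→R gives 9>4; P3→X gives 9>2]
(A,R,X): not NE [P1→B gives 9>3; P2→Q gives 7>1; P3→Y gives 9>6]
(A,R,Y): not NE [P1→B gives 8>6]
(B,P,X): not NE [P2→Q gives 9>7; P3→Y gives 4>2]
(B,P,Y): not NE [P2→R gives 9>2]
(B,Q,X): NE
(B,Q,Y): not NE [P1→A gives 7>2; P2→R gives 9>3; P3→X gives 8>5]
(B,R,X): not NE [P2→Q gives 9>7]
(B,R,Y): not NE [P3→X gives 6>2]
(C,P,X): not NE [P1→B gives 8>4; P2→R gives 6>4]
(C,P,Y): not NE [P1→B gives 5>0; P3→X gives 8>7]
(C,Q,X): not NE [P1→B gives 5>3; P2→R gives 6>2]
(C,Q,Y): not NE [P1→A gives 7>3; P2→P gives 7>6; P3→X gives 3>0]
(C,R,X): not NE [P1→B gives 9>5; P3→Y gives 5>1]
(C,R,Y): not NE [P1→B gives 8>5; P2→P gives 7>2]

NE set: (B,Q,X)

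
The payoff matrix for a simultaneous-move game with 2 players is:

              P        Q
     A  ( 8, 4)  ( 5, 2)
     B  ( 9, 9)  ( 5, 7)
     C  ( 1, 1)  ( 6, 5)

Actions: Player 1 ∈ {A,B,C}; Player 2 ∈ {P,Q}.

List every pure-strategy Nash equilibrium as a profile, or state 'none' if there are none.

(A,P): not NE [P1→B gives 9>8]
(A,Q): not NE [P1→C gives 6>5; P2→P gives 4>2]
(B,P): NE
(B,Q): not NE [P1→C gives 6>5; P2→P gives 9>7]
(C,P): not NE [P1→B gives 9>1; P2→Q gives 5>1]
(C,Q): NE

Nash profiles: (B,P), (C,Q)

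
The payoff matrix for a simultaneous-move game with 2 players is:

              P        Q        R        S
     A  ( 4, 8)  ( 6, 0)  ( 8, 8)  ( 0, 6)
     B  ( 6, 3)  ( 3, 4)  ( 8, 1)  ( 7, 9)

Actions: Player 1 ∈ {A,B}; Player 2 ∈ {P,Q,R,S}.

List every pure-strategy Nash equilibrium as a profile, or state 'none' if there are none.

(A,P): not NE [P1→B gives 6>4]
(A,Q): not NE [P2→R gives 8>0]
(A,R): NE
(A,S): not NE [P1→B gives 7>0; P2→R gives 8>6]
(B,P): not NE [P2→S gives 9>3]
(B,Q): not NE [P1→A gives 6>3; P2→S gives 9>4]
(B,R): not NE [P2→S gives 9>1]
(B,S): NE

Nash profiles: (A,R), (B,S)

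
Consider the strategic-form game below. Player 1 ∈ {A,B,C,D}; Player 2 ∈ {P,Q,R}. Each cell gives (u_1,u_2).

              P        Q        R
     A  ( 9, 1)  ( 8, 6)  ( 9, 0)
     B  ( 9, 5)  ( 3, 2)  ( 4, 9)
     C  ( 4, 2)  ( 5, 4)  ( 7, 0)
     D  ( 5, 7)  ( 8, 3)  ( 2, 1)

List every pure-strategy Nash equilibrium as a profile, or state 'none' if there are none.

Nash profiles: (A,Q)

(A,P): not NE [P2→Q gives 6>1]
(A,Q): NE
(A,R): not NE [P2→Q gives 6>0]
(B,P): not NE [P2→R gives 9>5]
(B,Q): not NE [P1→D gives 8>3; P2→R gives 9>2]
(B,R): not NE [P1→A gives 9>4]
(C,P): not NE [P1→B gives 9>4; P2→Q gives 4>2]
(C,Q): not NE [P1→D gives 8>5]
(C,R): not NE [P1→A gives 9>7; P2→Q gives 4>0]
(D,P): not NE [P1→B gives 9>5]
(D,Q): not NE [P2→P gives 7>3]
(D,R): not NE [P1→A gives 9>2; P2→P gives 7>1]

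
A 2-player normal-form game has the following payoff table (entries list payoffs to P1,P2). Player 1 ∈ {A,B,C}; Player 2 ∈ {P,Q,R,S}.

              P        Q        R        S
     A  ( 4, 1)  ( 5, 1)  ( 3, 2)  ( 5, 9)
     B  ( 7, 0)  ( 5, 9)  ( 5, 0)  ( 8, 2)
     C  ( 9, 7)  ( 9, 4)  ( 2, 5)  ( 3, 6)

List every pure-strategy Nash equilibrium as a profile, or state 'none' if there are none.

(A,P): not NE [P1→C gives 9>4; P2→S gives 9>1]
(A,Q): not NE [P1→C gives 9>5; P2→S gives 9>1]
(A,R): not NE [P1→B gives 5>3; P2→S gives 9>2]
(A,S): not NE [P1→B gives 8>5]
(B,P): not NE [P1→C gives 9>7; P2→Q gives 9>0]
(B,Q): not NE [P1→C gives 9>5]
(B,R): not NE [P2→Q gives 9>0]
(B,S): not NE [P2→Q gives 9>2]
(C,P): NE
(C,Q): not NE [P2→P gives 7>4]
(C,R): not NE [P1→B gives 5>2; P2→P gives 7>5]
(C,S): not NE [P1→B gives 8>3; P2→P gives 7>6]

Nash profiles: (C,P)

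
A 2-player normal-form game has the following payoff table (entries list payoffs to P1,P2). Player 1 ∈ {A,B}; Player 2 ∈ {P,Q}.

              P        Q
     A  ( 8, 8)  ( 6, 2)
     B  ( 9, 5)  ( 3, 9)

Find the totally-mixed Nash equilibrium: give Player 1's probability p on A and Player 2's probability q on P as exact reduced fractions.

p=2/5, q=3/4

P1 indiff ⇒ q·8+(1-q)·6 = q·9+(1-q)·3 ⇒ q(-1) = (1-q)(-3) ⇒ q = 3/4
P2 indiff ⇒ p·8+(1-p)·5 = p·2+(1-p)·9 ⇒ p(6) = (1-p)(4) ⇒ p = 2/5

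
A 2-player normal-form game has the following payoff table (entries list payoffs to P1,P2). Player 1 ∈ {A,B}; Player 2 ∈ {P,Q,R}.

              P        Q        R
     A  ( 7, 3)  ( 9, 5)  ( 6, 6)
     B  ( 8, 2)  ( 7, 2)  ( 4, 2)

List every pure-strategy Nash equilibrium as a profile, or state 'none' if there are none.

(A,P): not NE [P1→B gives 8>7; P2→R gives 6>3]
(A,Q): not NE [P2→R gives 6>5]
(A,R): NE
(B,P): NE
(B,Q): not NE [P1→A gives 9>7]
(B,R): not NE [P1→A gives 6>4]

PSNE = {(A,R), (B,P)}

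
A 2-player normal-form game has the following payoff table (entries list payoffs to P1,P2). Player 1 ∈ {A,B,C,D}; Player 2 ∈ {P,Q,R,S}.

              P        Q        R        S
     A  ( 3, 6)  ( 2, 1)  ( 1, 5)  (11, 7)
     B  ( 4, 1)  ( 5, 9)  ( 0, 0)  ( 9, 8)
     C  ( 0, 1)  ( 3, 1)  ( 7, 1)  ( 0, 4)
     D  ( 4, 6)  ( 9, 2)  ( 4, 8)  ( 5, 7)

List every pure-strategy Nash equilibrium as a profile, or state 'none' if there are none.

(A,P): not NE [P1→D gives 4>3; P2→S gives 7>6]
(A,Q): not NE [P1→D gives 9>2; P2→S gives 7>1]
(A,R): not NE [P1→C gives 7>1; P2→S gives 7>5]
(A,S): NE
(B,P): not NE [P2→Q gives 9>1]
(B,Q): not NE [P1→D gives 9>5]
(B,R): not NE [P1→C gives 7>0; P2→Q gives 9>0]
(B,S): not NE [P1→A gives 11>9; P2→Q gives 9>8]
(C,P): not NE [P1→D gives 4>0; P2→S gives 4>1]
(C,Q): not NE [P1→D gives 9>3; P2→S gives 4>1]
(C,R): not NE [P2→S gives 4>1]
(C,S): not NE [P1→A gives 11>0]
(D,P): not NE [P2→R gives 8>6]
(D,Q): not NE [P2→R gives 8>2]
(D,R): not NE [P1→C gives 7>4]
(D,S): not NE [P1→A gives 11>5; P2→R gives 8>7]

NE set: (A,S)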